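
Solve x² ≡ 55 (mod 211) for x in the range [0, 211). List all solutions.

Since 211 ≡ 3 (mod 4), a square root of 55 is 55^((211+1)/4) = 55^53 mod 211.
Repeated squaring: 55^2≡71, 55^4≡188, 55^8≡107, 55^16≡55, 55^32≡71 (mod 211).
55^53 = 55^(32+16+4+1) ≡ 107 (mod 211).
Check: 107² = 11449 ≡ 55 (mod 211). The two roots are 104 and 107.

104, 107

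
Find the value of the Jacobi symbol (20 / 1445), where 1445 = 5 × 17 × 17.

Pull out 2^2: since 1445 ≡ 5 (mod 8), (2/1445) = -1, so (2/1445)^2 = +1.
Reciprocity: 5 ≡ 1 and 1445 ≡ 1 (mod 4), so (5/1445) = +(1445/5).
Reduce top mod 5: now compute (0/5).
Top reduces to 0: gcd > 1, so the symbol is 0.

0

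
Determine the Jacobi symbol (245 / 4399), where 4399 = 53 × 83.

1

Reciprocity: 245 ≡ 1 and 4399 ≡ 3 (mod 4), so (245/4399) = +(4399/245).
Reduce top mod 245: now compute (234/245).
Pull out 2: since 245 ≡ 5 (mod 8), (2/245) = -1.
Reciprocity: 117 ≡ 1 and 245 ≡ 1 (mod 4), so (117/245) = +(245/117).
Reduce top mod 117: now compute (11/117).
Reciprocity: 11 ≡ 3 and 117 ≡ 1 (mod 4), so (11/117) = +(117/11).
Reduce top mod 11: now compute (7/11).
Reciprocity: 7 ≡ 3 and 11 ≡ 3 (mod 4), so (7/11) = −(11/7).
Reduce top mod 7: now compute (4/7).
Pull out 2^2: since 7 ≡ 7 (mod 8), (2/7) = +1, so (2/7)^2 = +1.
Reached (1/7) = 1. Collecting the sign flips along the way, the symbol is +1.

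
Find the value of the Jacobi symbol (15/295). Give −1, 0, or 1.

Reciprocity: 15 ≡ 3 and 295 ≡ 3 (mod 4), so (15/295) = −(295/15).
Reduce top mod 15: now compute (10/15).
Pull out 2: since 15 ≡ 7 (mod 8), (2/15) = +1.
Reciprocity: 5 ≡ 1 and 15 ≡ 3 (mod 4), so (5/15) = +(15/5).
Reduce top mod 5: now compute (0/5).
Top reduces to 0: gcd > 1, so the symbol is 0.

0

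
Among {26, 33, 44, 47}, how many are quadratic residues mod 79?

(26/79) = +1 → QR.
(33/79) = -1 → non-residue.
(44/79) = +1 → QR.
(47/79) = -1 → non-residue.
Total quadratic residues among the 4: 2.

2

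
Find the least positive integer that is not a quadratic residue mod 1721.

(2/1721) = +1, so 2 is a residue.
(3/1721) = −1, so 3 is the smallest positive non-residue mod 1721.

3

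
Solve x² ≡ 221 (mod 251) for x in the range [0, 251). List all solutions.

Since 251 ≡ 3 (mod 4), a square root of 221 is 221^((251+1)/4) = 221^63 mod 251.
Repeated squaring: 221^2≡147, 221^4≡23, 221^8≡27, 221^16≡227, 221^32≡74 (mod 251).
221^63 = 221^(32+16+8+4+2+1) ≡ 35 (mod 251).
Check: 35² = 1225 ≡ 221 (mod 251). The two roots are 35 and 216.

35, 216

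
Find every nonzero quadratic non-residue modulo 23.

5 7 10 11 14 15 17 19 20 21 22

Square k = 1,…,11 (k and 23−k give the same square):
1²=1, 2²=4, 3²=9, 4²=16, 5²≡2, 6²≡13, 7²≡3, 8²≡18, 9²≡12, 10²≡8, 11²≡6 (mod 23).
The residues are {1, 2, 3, 4, 6, 8, 9, 12, 13, 16, 18}; the non-residues are the remaining 11 nonzero classes.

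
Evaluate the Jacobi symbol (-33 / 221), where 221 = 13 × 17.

First reduce: -33 ≡ 188 (mod 221).
Pull out 2^2: since 221 ≡ 5 (mod 8), (2/221) = -1, so (2/221)^2 = +1.
Reciprocity: 47 ≡ 3 and 221 ≡ 1 (mod 4), so (47/221) = +(221/47).
Reduce top mod 47: now compute (33/47).
Reciprocity: 33 ≡ 1 and 47 ≡ 3 (mod 4), so (33/47) = +(47/33).
Reduce top mod 33: now compute (14/33).
Pull out 2: since 33 ≡ 1 (mod 8), (2/33) = +1.
Reciprocity: 7 ≡ 3 and 33 ≡ 1 (mod 4), so (7/33) = +(33/7).
Reduce top mod 7: now compute (5/7).
Reciprocity: 5 ≡ 1 and 7 ≡ 3 (mod 4), so (5/7) = +(7/5).
Reduce top mod 5: now compute (2/5).
Pull out 2: since 5 ≡ 5 (mod 8), (2/5) = -1.
Reached (1/5) = 1. Collecting the sign flips along the way, the symbol is -1.

-1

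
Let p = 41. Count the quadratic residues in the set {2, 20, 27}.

2

(2/41) = +1 → QR.
(20/41) = +1 → QR.
(27/41) = -1 → non-residue.
Total quadratic residues among the 3: 2.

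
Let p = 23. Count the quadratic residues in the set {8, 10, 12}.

(8/23) = +1 → QR.
(10/23) = -1 → non-residue.
(12/23) = +1 → QR.
Total quadratic residues among the 3: 2.

2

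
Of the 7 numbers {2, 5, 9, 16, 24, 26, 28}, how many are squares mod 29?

(2/29) = -1 → non-residue.
(5/29) = +1 → QR.
(9/29) = +1 → QR.
(16/29) = +1 → QR.
(24/29) = +1 → QR.
(26/29) = -1 → non-residue.
(28/29) = +1 → QR.
Total quadratic residues among the 7: 5.

5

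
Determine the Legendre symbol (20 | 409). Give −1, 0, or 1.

Euler's criterion: (20/409) ≡ 20^204 (mod 409).
20^2 ≡ 400 (mod 409)
20^4 ≡ 81 (mod 409)
20^8 ≡ 17 (mod 409)
20^16 ≡ 289 (mod 409)
20^32 ≡ 85 (mod 409)
20^64 ≡ 272 (mod 409)
20^128 ≡ 364 (mod 409)
20^204 = 20^(128+64+8+4) ≡ 1 (mod 409).
Result is 1, so (20/409) = 1.

1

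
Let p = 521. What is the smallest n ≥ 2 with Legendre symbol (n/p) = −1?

3

(2/521) = +1, so 2 is a residue.
(3/521) = −1, so 3 is the smallest positive non-residue mod 521.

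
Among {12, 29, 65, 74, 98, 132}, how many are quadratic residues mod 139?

(12/139) = -1 → non-residue.
(29/139) = +1 → QR.
(65/139) = +1 → QR.
(74/139) = -1 → non-residue.
(98/139) = -1 → non-residue.
(132/139) = -1 → non-residue.
Total quadratic residues among the 6: 2.

2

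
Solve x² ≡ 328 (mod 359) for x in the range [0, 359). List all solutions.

Since 359 ≡ 3 (mod 4), a square root of 328 is 328^((359+1)/4) = 328^90 mod 359.
Repeated squaring: 328^2≡243, 328^4≡173, 328^8≡132, 328^16≡192, 328^32≡246, 328^64≡204 (mod 359).
328^90 = 328^(64+16+8+2) ≡ 317 (mod 359).
Check: 317² = 100489 ≡ 328 (mod 359). The two roots are 42 and 317.

42, 317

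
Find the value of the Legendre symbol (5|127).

-1

Reciprocity: 5 ≡ 1 and 127 ≡ 3 (mod 4), so (5/127) = +(127/5).
Reduce top mod 5: now compute (2/5).
Pull out 2: since 5 ≡ 5 (mod 8), (2/5) = -1.
Reached (1/5) = 1. Collecting the sign flips along the way, the symbol is -1.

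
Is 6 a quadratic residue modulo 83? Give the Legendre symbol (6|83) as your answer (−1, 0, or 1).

Euler's criterion: (6/83) ≡ 6^41 (mod 83).
6^2 ≡ 36 (mod 83)
6^4 ≡ 51 (mod 83)
6^8 ≡ 28 (mod 83)
6^16 ≡ 37 (mod 83)
6^32 ≡ 41 (mod 83)
6^41 = 6^(32+8+1) ≡ 82 (mod 83).
Result is 82 ≡ −1, so (6/83) = −1.

-1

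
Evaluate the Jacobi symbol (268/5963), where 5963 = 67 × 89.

0

Pull out 2^2: since 5963 ≡ 3 (mod 8), (2/5963) = -1, so (2/5963)^2 = +1.
Reciprocity: 67 ≡ 3 and 5963 ≡ 3 (mod 4), so (67/5963) = −(5963/67).
Reduce top mod 67: now compute (0/67).
Top reduces to 0: gcd > 1, so the symbol is 0.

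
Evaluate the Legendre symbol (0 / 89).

0

Top reduces to 0: gcd > 1, so the symbol is 0.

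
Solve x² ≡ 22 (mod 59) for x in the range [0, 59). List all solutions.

Since 59 ≡ 3 (mod 4), a square root of 22 is 22^((59+1)/4) = 22^15 mod 59.
Repeated squaring: 22^2≡12, 22^4≡26, 22^8≡27 (mod 59).
22^15 = 22^(8+4+2+1) ≡ 9 (mod 59).
Check: 9² = 81 ≡ 22 (mod 59). The two roots are 9 and 50.

9, 50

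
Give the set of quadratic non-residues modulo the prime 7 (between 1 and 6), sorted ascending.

Square k = 1,…,3 (k and 7−k give the same square):
1²=1, 2²=4, 3²≡2 (mod 7).
The residues are {1, 2, 4}; the non-residues are the remaining 3 nonzero classes.

3 5 6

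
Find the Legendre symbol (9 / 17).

1

Reciprocity: 9 ≡ 1 and 17 ≡ 1 (mod 4), so (9/17) = +(17/9).
Reduce top mod 9: now compute (8/9).
Pull out 2^3: since 9 ≡ 1 (mod 8), (2/9) = +1, so (2/9)^3 = +1.
Reached (1/9) = 1. Collecting the sign flips along the way, the symbol is +1.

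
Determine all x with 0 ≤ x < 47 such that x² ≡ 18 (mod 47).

21, 26

Since 47 ≡ 3 (mod 4), a square root of 18 is 18^((47+1)/4) = 18^12 mod 47.
Repeated squaring: 18^2≡42, 18^4≡25, 18^8≡14 (mod 47).
18^12 = 18^(8+4) ≡ 21 (mod 47).
Check: 21² = 441 ≡ 18 (mod 47). The two roots are 21 and 26.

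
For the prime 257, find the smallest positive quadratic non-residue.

3

(2/257) = +1, so 2 is a residue.
(3/257) = −1, so 3 is the smallest positive non-residue mod 257.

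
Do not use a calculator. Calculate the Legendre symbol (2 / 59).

-1

Euler's criterion: (2/59) ≡ 2^29 (mod 59).
2^2 ≡ 4 (mod 59)
2^4 ≡ 16 (mod 59)
2^8 ≡ 20 (mod 59)
2^16 ≡ 46 (mod 59)
2^29 = 2^(16+8+4+1) ≡ 58 (mod 59).
Result is 58 ≡ −1, so (2/59) = −1.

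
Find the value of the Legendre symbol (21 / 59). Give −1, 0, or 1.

1

Euler's criterion: (21/59) ≡ 21^29 (mod 59).
21^2 ≡ 28 (mod 59)
21^4 ≡ 17 (mod 59)
21^8 ≡ 53 (mod 59)
21^16 ≡ 36 (mod 59)
21^29 = 21^(16+8+4+1) ≡ 1 (mod 59).
Result is 1, so (21/59) = 1.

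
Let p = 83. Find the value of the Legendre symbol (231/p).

1

First reduce: 231 ≡ 65 (mod 83).
Reciprocity: 65 ≡ 1 and 83 ≡ 3 (mod 4), so (65/83) = +(83/65).
Reduce top mod 65: now compute (18/65).
Pull out 2: since 65 ≡ 1 (mod 8), (2/65) = +1.
Reciprocity: 9 ≡ 1 and 65 ≡ 1 (mod 4), so (9/65) = +(65/9).
Reduce top mod 9: now compute (2/9).
Pull out 2: since 9 ≡ 1 (mod 8), (2/9) = +1.
Reached (1/9) = 1. Collecting the sign flips along the way, the symbol is +1.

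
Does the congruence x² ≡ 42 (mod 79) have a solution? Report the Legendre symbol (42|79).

Euler's criterion: (42/79) ≡ 42^39 (mod 79).
42^2 ≡ 26 (mod 79)
42^4 ≡ 44 (mod 79)
42^8 ≡ 40 (mod 79)
42^16 ≡ 20 (mod 79)
42^32 ≡ 5 (mod 79)
42^39 = 42^(32+4+2+1) ≡ 1 (mod 79).
Result is 1, so (42/79) = 1.

1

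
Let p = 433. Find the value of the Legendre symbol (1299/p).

0

First reduce: 1299 ≡ 0 (mod 433).
Top reduces to 0: gcd > 1, so the symbol is 0.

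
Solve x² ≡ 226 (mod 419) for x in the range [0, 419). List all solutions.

95, 324

Since 419 ≡ 3 (mod 4), a square root of 226 is 226^((419+1)/4) = 226^105 mod 419.
Repeated squaring: 226^2≡377, 226^4≡88, 226^8≡202, 226^16≡161, 226^32≡362, 226^64≡316 (mod 419).
226^105 = 226^(64+32+8+1) ≡ 324 (mod 419).
Check: 324² = 104976 ≡ 226 (mod 419). The two roots are 95 and 324.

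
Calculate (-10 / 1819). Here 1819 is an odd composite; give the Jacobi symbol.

1

First reduce: -10 ≡ 1809 (mod 1819).
Reciprocity: 1809 ≡ 1 and 1819 ≡ 3 (mod 4), so (1809/1819) = +(1819/1809).
Reduce top mod 1809: now compute (10/1809).
Pull out 2: since 1809 ≡ 1 (mod 8), (2/1809) = +1.
Reciprocity: 5 ≡ 1 and 1809 ≡ 1 (mod 4), so (5/1809) = +(1809/5).
Reduce top mod 5: now compute (4/5).
Pull out 2^2: since 5 ≡ 5 (mod 8), (2/5) = -1, so (2/5)^2 = +1.
Reached (1/5) = 1. Collecting the sign flips along the way, the symbol is +1.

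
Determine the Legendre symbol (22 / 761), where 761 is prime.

-1

Euler's criterion: (22/761) ≡ 22^380 (mod 761).
22^2 ≡ 484 (mod 761)
22^4 ≡ 629 (mod 761)
22^8 ≡ 682 (mod 761)
22^16 ≡ 153 (mod 761)
22^32 ≡ 579 (mod 761)
22^64 ≡ 401 (mod 761)
22^128 ≡ 230 (mod 761)
22^256 ≡ 391 (mod 761)
22^380 = 22^(256+64+32+16+8+4) ≡ 760 (mod 761).
Result is 760 ≡ −1, so (22/761) = −1.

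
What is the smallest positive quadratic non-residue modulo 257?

3

(2/257) = +1, so 2 is a residue.
(3/257) = −1, so 3 is the smallest positive non-residue mod 257.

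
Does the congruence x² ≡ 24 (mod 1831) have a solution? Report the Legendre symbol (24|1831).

Pull out 2^3: since 1831 ≡ 7 (mod 8), (2/1831) = +1, so (2/1831)^3 = +1.
Reciprocity: 3 ≡ 3 and 1831 ≡ 3 (mod 4), so (3/1831) = −(1831/3).
Reduce top mod 3: now compute (1/3).
Reached (1/3) = 1. Collecting the sign flips along the way, the symbol is -1.

-1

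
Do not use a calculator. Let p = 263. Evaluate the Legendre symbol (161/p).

-1

Reciprocity: 161 ≡ 1 and 263 ≡ 3 (mod 4), so (161/263) = +(263/161).
Reduce top mod 161: now compute (102/161).
Pull out 2: since 161 ≡ 1 (mod 8), (2/161) = +1.
Reciprocity: 51 ≡ 3 and 161 ≡ 1 (mod 4), so (51/161) = +(161/51).
Reduce top mod 51: now compute (8/51).
Pull out 2^3: since 51 ≡ 3 (mod 8), (2/51) = -1, so (2/51)^3 = -1.
Reached (1/51) = 1. Collecting the sign flips along the way, the symbol is -1.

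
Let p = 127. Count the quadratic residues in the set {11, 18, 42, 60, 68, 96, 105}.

5

(11/127) = +1 → QR.
(18/127) = +1 → QR.
(42/127) = +1 → QR.
(60/127) = +1 → QR.
(68/127) = +1 → QR.
(96/127) = -1 → non-residue.
(105/127) = -1 → non-residue.
Total quadratic residues among the 7: 5.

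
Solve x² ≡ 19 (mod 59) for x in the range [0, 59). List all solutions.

Since 59 ≡ 3 (mod 4), a square root of 19 is 19^((59+1)/4) = 19^15 mod 59.
Repeated squaring: 19^2≡7, 19^4≡49, 19^8≡41 (mod 59).
19^15 = 19^(8+4+2+1) ≡ 45 (mod 59).
Check: 45² = 2025 ≡ 19 (mod 59). The two roots are 14 and 45.

14, 45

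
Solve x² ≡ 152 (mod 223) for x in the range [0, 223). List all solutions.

Since 223 ≡ 3 (mod 4), a square root of 152 is 152^((223+1)/4) = 152^56 mod 223.
Repeated squaring: 152^2≡135, 152^4≡162, 152^8≡153, 152^16≡217, 152^32≡36 (mod 223).
152^56 = 152^(32+16+8) ≡ 179 (mod 223).
Check: 179² = 32041 ≡ 152 (mod 223). The two roots are 44 and 179.

44, 179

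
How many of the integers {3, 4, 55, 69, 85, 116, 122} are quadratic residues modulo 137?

3

(3/137) = -1 → non-residue.
(4/137) = +1 → QR.
(55/137) = -1 → non-residue.
(69/137) = +1 → QR.
(85/137) = -1 → non-residue.
(116/137) = -1 → non-residue.
(122/137) = +1 → QR.
Total quadratic residues among the 7: 3.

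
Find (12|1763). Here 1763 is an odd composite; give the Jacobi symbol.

1

Pull out 2^2: since 1763 ≡ 3 (mod 8), (2/1763) = -1, so (2/1763)^2 = +1.
Reciprocity: 3 ≡ 3 and 1763 ≡ 3 (mod 4), so (3/1763) = −(1763/3).
Reduce top mod 3: now compute (2/3).
Pull out 2: since 3 ≡ 3 (mod 8), (2/3) = -1.
Reached (1/3) = 1. Collecting the sign flips along the way, the symbol is +1.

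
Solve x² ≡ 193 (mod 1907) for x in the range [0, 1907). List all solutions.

306, 1601

Since 1907 ≡ 3 (mod 4), a square root of 193 is 193^((1907+1)/4) = 193^477 mod 1907.
Repeated squaring: 193^2≡1016, 193^4≡569, 193^8≡1478, 193^16≡969, 193^32≡717, 193^64≡1106, 193^128≡849, 193^256≡1862 (mod 1907).
193^477 = 193^(256+128+64+16+8+4+1) ≡ 306 (mod 1907).
Check: 306² = 93636 ≡ 193 (mod 1907). The two roots are 306 and 1601.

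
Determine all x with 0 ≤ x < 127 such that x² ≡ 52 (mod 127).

Since 127 ≡ 3 (mod 4), a square root of 52 is 52^((127+1)/4) = 52^32 mod 127.
Repeated squaring: 52^2≡37, 52^4≡99, 52^8≡22, 52^16≡103, 52^32≡68 (mod 127).
52^32 = 52^(32) ≡ 68 (mod 127).
Check: 68² = 4624 ≡ 52 (mod 127). The two roots are 59 and 68.

59, 68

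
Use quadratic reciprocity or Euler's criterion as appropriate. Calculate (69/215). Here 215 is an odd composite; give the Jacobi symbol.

-1

Reciprocity: 69 ≡ 1 and 215 ≡ 3 (mod 4), so (69/215) = +(215/69).
Reduce top mod 69: now compute (8/69).
Pull out 2^3: since 69 ≡ 5 (mod 8), (2/69) = -1, so (2/69)^3 = -1.
Reached (1/69) = 1. Collecting the sign flips along the way, the symbol is -1.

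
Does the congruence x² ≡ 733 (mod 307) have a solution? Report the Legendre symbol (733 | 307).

First reduce: 733 ≡ 119 (mod 307).
Reciprocity: 119 ≡ 3 and 307 ≡ 3 (mod 4), so (119/307) = −(307/119).
Reduce top mod 119: now compute (69/119).
Reciprocity: 69 ≡ 1 and 119 ≡ 3 (mod 4), so (69/119) = +(119/69).
Reduce top mod 69: now compute (50/69).
Pull out 2: since 69 ≡ 5 (mod 8), (2/69) = -1.
Reciprocity: 25 ≡ 1 and 69 ≡ 1 (mod 4), so (25/69) = +(69/25).
Reduce top mod 25: now compute (19/25).
Reciprocity: 19 ≡ 3 and 25 ≡ 1 (mod 4), so (19/25) = +(25/19).
Reduce top mod 19: now compute (6/19).
Pull out 2: since 19 ≡ 3 (mod 8), (2/19) = -1.
Reciprocity: 3 ≡ 3 and 19 ≡ 3 (mod 4), so (3/19) = −(19/3).
Reduce top mod 3: now compute (1/3).
Reached (1/3) = 1. Collecting the sign flips along the way, the symbol is +1.

1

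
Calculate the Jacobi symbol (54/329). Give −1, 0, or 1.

Pull out 2: since 329 ≡ 1 (mod 8), (2/329) = +1.
Reciprocity: 27 ≡ 3 and 329 ≡ 1 (mod 4), so (27/329) = +(329/27).
Reduce top mod 27: now compute (5/27).
Reciprocity: 5 ≡ 1 and 27 ≡ 3 (mod 4), so (5/27) = +(27/5).
Reduce top mod 5: now compute (2/5).
Pull out 2: since 5 ≡ 5 (mod 8), (2/5) = -1.
Reached (1/5) = 1. Collecting the sign flips along the way, the symbol is -1.

-1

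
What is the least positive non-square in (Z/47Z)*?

(2/47) = +1, so 2 is a residue.
(3/47) = +1, so 3 is a residue.
(4/47) = +1, so 4 is a residue.
(5/47) = −1, so 5 is the smallest positive non-residue mod 47.

5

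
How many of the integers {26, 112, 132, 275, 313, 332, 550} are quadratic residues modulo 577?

(26/577) = -1 → non-residue.
(112/577) = -1 → non-residue.
(132/577) = +1 → QR.
(275/577) = +1 → QR.
(313/577) = +1 → QR.
(332/577) = -1 → non-residue.
(550/577) = +1 → QR.
Total quadratic residues among the 7: 4.

4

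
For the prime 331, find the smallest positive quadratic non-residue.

2

(2/331) = −1, so 2 is the smallest positive non-residue mod 331.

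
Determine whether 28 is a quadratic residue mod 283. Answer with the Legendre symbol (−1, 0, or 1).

1

Euler's criterion: (28/283) ≡ 28^141 (mod 283).
28^2 ≡ 218 (mod 283)
28^4 ≡ 263 (mod 283)
28^8 ≡ 117 (mod 283)
28^16 ≡ 105 (mod 283)
28^32 ≡ 271 (mod 283)
28^64 ≡ 144 (mod 283)
28^128 ≡ 77 (mod 283)
28^141 = 28^(128+8+4+1) ≡ 1 (mod 283).
Result is 1, so (28/283) = 1.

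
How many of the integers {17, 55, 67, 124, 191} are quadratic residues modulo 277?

3

(17/277) = -1 → non-residue.
(55/277) = +1 → QR.
(67/277) = +1 → QR.
(124/277) = -1 → non-residue.
(191/277) = +1 → QR.
Total quadratic residues among the 5: 3.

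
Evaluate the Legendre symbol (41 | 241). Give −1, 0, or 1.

1

Reciprocity: 41 ≡ 1 and 241 ≡ 1 (mod 4), so (41/241) = +(241/41).
Reduce top mod 41: now compute (36/41).
Pull out 2^2: since 41 ≡ 1 (mod 8), (2/41) = +1, so (2/41)^2 = +1.
Reciprocity: 9 ≡ 1 and 41 ≡ 1 (mod 4), so (9/41) = +(41/9).
Reduce top mod 9: now compute (5/9).
Reciprocity: 5 ≡ 1 and 9 ≡ 1 (mod 4), so (5/9) = +(9/5).
Reduce top mod 5: now compute (4/5).
Pull out 2^2: since 5 ≡ 5 (mod 8), (2/5) = -1, so (2/5)^2 = +1.
Reached (1/5) = 1. Collecting the sign flips along the way, the symbol is +1.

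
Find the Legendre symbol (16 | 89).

1

Pull out 2^4: since 89 ≡ 1 (mod 8), (2/89) = +1, so (2/89)^4 = +1.
Reached (1/89) = 1. Collecting the sign flips along the way, the symbol is +1.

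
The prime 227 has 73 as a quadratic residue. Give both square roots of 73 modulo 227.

Since 227 ≡ 3 (mod 4), a square root of 73 is 73^((227+1)/4) = 73^57 mod 227.
Repeated squaring: 73^2≡108, 73^4≡87, 73^8≡78, 73^16≡182, 73^32≡209 (mod 227).
73^57 = 73^(32+16+8+1) ≡ 181 (mod 227).
Check: 181² = 32761 ≡ 73 (mod 227). The two roots are 46 and 181.

46, 181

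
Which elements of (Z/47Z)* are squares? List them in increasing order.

Square k = 1,…,23 (k and 47−k give the same square):
1²=1, 2²=4, 3²=9, 4²=16, 5²=25, 6²=36, 7²≡2, 8²≡17, 9²≡34, 10²≡6, 11²≡27, 12²≡3, 13²≡28, 14²≡8, 15²≡37, 16²≡21, 17²≡7, 18²≡42, 19²≡32, 20²≡24, 21²≡18, 22²≡14, 23²≡12 (mod 47).
So the quadratic residues mod 47 are {1, 2, 3, 4, 6, 7, 8, 9, 12, 14, 16, 17, 18, 21, 24, 25, 27, 28, 32, 34, 36, 37, 42}.

1,2,3,4,6,7,8,9,12,14,16,17,18,21,24,25,27,28,32,34,36,37,42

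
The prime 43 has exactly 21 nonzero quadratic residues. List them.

Square k = 1,…,21 (k and 43−k give the same square):
1²=1, 2²=4, 3²=9, 4²=16, 5²=25, 6²=36, 7²≡6, 8²≡21, 9²≡38, 10²≡14, 11²≡35, 12²≡15, 13²≡40, 14²≡24, 15²≡10, 16²≡41, 17²≡31, 18²≡23, 19²≡17, 20²≡13, 21²≡11 (mod 43).
So the quadratic residues mod 43 are {1, 4, 6, 9, 10, 11, 13, 14, 15, 16, 17, 21, 23, 24, 25, 31, 35, 36, 38, 40, 41}.

1, 4, 6, 9, 10, 11, 13, 14, 15, 16, 17, 21, 23, 24, 25, 31, 35, 36, 38, 40, 41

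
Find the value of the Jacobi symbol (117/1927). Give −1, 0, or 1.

Reciprocity: 117 ≡ 1 and 1927 ≡ 3 (mod 4), so (117/1927) = +(1927/117).
Reduce top mod 117: now compute (55/117).
Reciprocity: 55 ≡ 3 and 117 ≡ 1 (mod 4), so (55/117) = +(117/55).
Reduce top mod 55: now compute (7/55).
Reciprocity: 7 ≡ 3 and 55 ≡ 3 (mod 4), so (7/55) = −(55/7).
Reduce top mod 7: now compute (6/7).
Pull out 2: since 7 ≡ 7 (mod 8), (2/7) = +1.
Reciprocity: 3 ≡ 3 and 7 ≡ 3 (mod 4), so (3/7) = −(7/3).
Reduce top mod 3: now compute (1/3).
Reached (1/3) = 1. Collecting the sign flips along the way, the symbol is +1.

1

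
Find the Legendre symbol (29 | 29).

First reduce: 29 ≡ 0 (mod 29).
Top reduces to 0: gcd > 1, so the symbol is 0.

0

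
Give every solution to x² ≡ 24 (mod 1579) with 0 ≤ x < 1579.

69, 1510

Since 1579 ≡ 3 (mod 4), a square root of 24 is 24^((1579+1)/4) = 24^395 mod 1579.
Repeated squaring: 24^2≡576, 24^4≡186, 24^8≡1437, 24^16≡1216, 24^32≡712, 24^64≡85, 24^128≡909, 24^256≡464 (mod 1579).
24^395 = 24^(256+128+8+2+1) ≡ 1510 (mod 1579).
Check: 1510² = 2280100 ≡ 24 (mod 1579). The two roots are 69 and 1510.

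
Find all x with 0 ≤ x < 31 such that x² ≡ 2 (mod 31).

8, 23

Since 31 ≡ 3 (mod 4), a square root of 2 is 2^((31+1)/4) = 2^8 mod 31.
Repeated squaring: 2^2≡4, 2^4≡16, 2^8≡8 (mod 31).
2^8 = 2^(8) ≡ 8 (mod 31).
Check: 8² = 64 ≡ 2 (mod 31). The two roots are 8 and 23.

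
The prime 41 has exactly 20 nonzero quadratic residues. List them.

1,2,4,5,8,9,10,16,18,20,21,23,25,31,32,33,36,37,39,40

Square k = 1,…,20 (k and 41−k give the same square):
1²=1, 2²=4, 3²=9, 4²=16, 5²=25, 6²=36, 7²≡8, 8²≡23, 9²≡40, 10²≡18, 11²≡39, 12²≡21, 13²≡5, 14²≡32, 15²≡20, 16²≡10, 17²≡2, 18²≡37, 19²≡33, 20²≡31 (mod 41).
So the quadratic residues mod 41 are {1, 2, 4, 5, 8, 9, 10, 16, 18, 20, 21, 23, 25, 31, 32, 33, 36, 37, 39, 40}.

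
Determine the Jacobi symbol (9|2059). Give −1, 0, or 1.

1

Reciprocity: 9 ≡ 1 and 2059 ≡ 3 (mod 4), so (9/2059) = +(2059/9).
Reduce top mod 9: now compute (7/9).
Reciprocity: 7 ≡ 3 and 9 ≡ 1 (mod 4), so (7/9) = +(9/7).
Reduce top mod 7: now compute (2/7).
Pull out 2: since 7 ≡ 7 (mod 8), (2/7) = +1.
Reached (1/7) = 1. Collecting the sign flips along the way, the symbol is +1.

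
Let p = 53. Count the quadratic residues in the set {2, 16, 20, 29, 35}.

2

(2/53) = -1 → non-residue.
(16/53) = +1 → QR.
(20/53) = -1 → non-residue.
(29/53) = +1 → QR.
(35/53) = -1 → non-residue.
Total quadratic residues among the 5: 2.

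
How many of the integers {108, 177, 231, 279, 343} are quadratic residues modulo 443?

(108/443) = +1 → QR.
(177/443) = +1 → QR.
(231/443) = +1 → QR.
(279/443) = -1 → non-residue.
(343/443) = -1 → non-residue.
Total quadratic residues among the 5: 3.

3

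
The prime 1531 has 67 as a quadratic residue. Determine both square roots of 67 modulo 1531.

610, 921

Since 1531 ≡ 3 (mod 4), a square root of 67 is 67^((1531+1)/4) = 67^383 mod 1531.
Repeated squaring: 67^2≡1427, 67^4≡99, 67^8≡615, 67^16≡68, 67^32≡31, 67^64≡961, 67^128≡328, 67^256≡414 (mod 1531).
67^383 = 67^(256+64+32+16+8+4+2+1) ≡ 610 (mod 1531).
Check: 610² = 372100 ≡ 67 (mod 1531). The two roots are 610 and 921.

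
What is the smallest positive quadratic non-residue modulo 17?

(2/17) = +1, so 2 is a residue.
(3/17) = −1, so 3 is the smallest positive non-residue mod 17.

3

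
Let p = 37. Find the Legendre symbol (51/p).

First reduce: 51 ≡ 14 (mod 37).
Pull out 2: since 37 ≡ 5 (mod 8), (2/37) = -1.
Reciprocity: 7 ≡ 3 and 37 ≡ 1 (mod 4), so (7/37) = +(37/7).
Reduce top mod 7: now compute (2/7).
Pull out 2: since 7 ≡ 7 (mod 8), (2/7) = +1.
Reached (1/7) = 1. Collecting the sign flips along the way, the symbol is -1.

-1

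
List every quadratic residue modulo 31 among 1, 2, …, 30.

Square k = 1,…,15 (k and 31−k give the same square):
1²=1, 2²=4, 3²=9, 4²=16, 5²=25, 6²≡5, 7²≡18, 8²≡2, 9²≡19, 10²≡7, 11²≡28, 12²≡20, 13²≡14, 14²≡10, 15²≡8 (mod 31).
So the quadratic residues mod 31 are {1, 2, 4, 5, 7, 8, 9, 10, 14, 16, 18, 19, 20, 25, 28}.

1, 2, 4, 5, 7, 8, 9, 10, 14, 16, 18, 19, 20, 25, 28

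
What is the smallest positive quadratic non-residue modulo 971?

(2/971) = −1, so 2 is the smallest positive non-residue mod 971.

2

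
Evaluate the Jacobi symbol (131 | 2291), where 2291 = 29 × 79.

Reciprocity: 131 ≡ 3 and 2291 ≡ 3 (mod 4), so (131/2291) = −(2291/131).
Reduce top mod 131: now compute (64/131).
Pull out 2^6: since 131 ≡ 3 (mod 8), (2/131) = -1, so (2/131)^6 = +1.
Reached (1/131) = 1. Collecting the sign flips along the way, the symbol is -1.

-1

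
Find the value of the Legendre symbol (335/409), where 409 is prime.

Reciprocity: 335 ≡ 3 and 409 ≡ 1 (mod 4), so (335/409) = +(409/335).
Reduce top mod 335: now compute (74/335).
Pull out 2: since 335 ≡ 7 (mod 8), (2/335) = +1.
Reciprocity: 37 ≡ 1 and 335 ≡ 3 (mod 4), so (37/335) = +(335/37).
Reduce top mod 37: now compute (2/37).
Pull out 2: since 37 ≡ 5 (mod 8), (2/37) = -1.
Reached (1/37) = 1. Collecting the sign flips along the way, the symbol is -1.

-1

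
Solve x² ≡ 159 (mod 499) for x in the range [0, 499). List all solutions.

Since 499 ≡ 3 (mod 4), a square root of 159 is 159^((499+1)/4) = 159^125 mod 499.
Repeated squaring: 159^2≡331, 159^4≡280, 159^8≡57, 159^16≡255, 159^32≡155, 159^64≡73 (mod 499).
159^125 = 159^(64+32+16+8+4+1) ≡ 123 (mod 499).
Check: 123² = 15129 ≡ 159 (mod 499). The two roots are 123 and 376.

123, 376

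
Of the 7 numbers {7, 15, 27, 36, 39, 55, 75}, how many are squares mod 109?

5

(7/109) = +1 → QR.
(15/109) = +1 → QR.
(27/109) = +1 → QR.
(36/109) = +1 → QR.
(39/109) = -1 → non-residue.
(55/109) = -1 → non-residue.
(75/109) = +1 → QR.
Total quadratic residues among the 7: 5.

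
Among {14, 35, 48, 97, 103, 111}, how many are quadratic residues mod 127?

2

(14/127) = -1 → non-residue.
(35/127) = +1 → QR.
(48/127) = -1 → non-residue.
(97/127) = -1 → non-residue.
(103/127) = +1 → QR.
(111/127) = -1 → non-residue.
Total quadratic residues among the 6: 2.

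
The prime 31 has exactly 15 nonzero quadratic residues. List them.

1, 2, 4, 5, 7, 8, 9, 10, 14, 16, 18, 19, 20, 25, 28

Square k = 1,…,15 (k and 31−k give the same square):
1²=1, 2²=4, 3²=9, 4²=16, 5²=25, 6²≡5, 7²≡18, 8²≡2, 9²≡19, 10²≡7, 11²≡28, 12²≡20, 13²≡14, 14²≡10, 15²≡8 (mod 31).
So the quadratic residues mod 31 are {1, 2, 4, 5, 7, 8, 9, 10, 14, 16, 18, 19, 20, 25, 28}.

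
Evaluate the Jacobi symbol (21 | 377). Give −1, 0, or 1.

Reciprocity: 21 ≡ 1 and 377 ≡ 1 (mod 4), so (21/377) = +(377/21).
Reduce top mod 21: now compute (20/21).
Pull out 2^2: since 21 ≡ 5 (mod 8), (2/21) = -1, so (2/21)^2 = +1.
Reciprocity: 5 ≡ 1 and 21 ≡ 1 (mod 4), so (5/21) = +(21/5).
Reduce top mod 5: now compute (1/5).
Reached (1/5) = 1. Collecting the sign flips along the way, the symbol is +1.

1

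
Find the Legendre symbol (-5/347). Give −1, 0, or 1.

First reduce: -5 ≡ 342 (mod 347).
Pull out 2: since 347 ≡ 3 (mod 8), (2/347) = -1.
Reciprocity: 171 ≡ 3 and 347 ≡ 3 (mod 4), so (171/347) = −(347/171).
Reduce top mod 171: now compute (5/171).
Reciprocity: 5 ≡ 1 and 171 ≡ 3 (mod 4), so (5/171) = +(171/5).
Reduce top mod 5: now compute (1/5).
Reached (1/5) = 1. Collecting the sign flips along the way, the symbol is +1.

1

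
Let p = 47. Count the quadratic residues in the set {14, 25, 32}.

3

(14/47) = +1 → QR.
(25/47) = +1 → QR.
(32/47) = +1 → QR.
Total quadratic residues among the 3: 3.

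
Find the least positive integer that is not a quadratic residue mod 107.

(2/107) = −1, so 2 is the smallest positive non-residue mod 107.

2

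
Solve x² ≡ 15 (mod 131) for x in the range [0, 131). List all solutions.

43, 88

Since 131 ≡ 3 (mod 4), a square root of 15 is 15^((131+1)/4) = 15^33 mod 131.
Repeated squaring: 15^2≡94, 15^4≡59, 15^8≡75, 15^16≡123, 15^32≡64 (mod 131).
15^33 = 15^(32+1) ≡ 43 (mod 131).
Check: 43² = 1849 ≡ 15 (mod 131). The two roots are 43 and 88.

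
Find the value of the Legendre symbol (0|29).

0

Top reduces to 0: gcd > 1, so the symbol is 0.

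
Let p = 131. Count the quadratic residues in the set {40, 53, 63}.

(40/131) = -1 → non-residue.
(53/131) = +1 → QR.
(63/131) = +1 → QR.
Total quadratic residues among the 3: 2.

2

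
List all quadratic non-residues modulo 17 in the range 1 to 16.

Square k = 1,…,8 (k and 17−k give the same square):
1²=1, 2²=4, 3²=9, 4²=16, 5²≡8, 6²≡2, 7²≡15, 8²≡13 (mod 17).
The residues are {1, 2, 4, 8, 9, 13, 15, 16}; the non-residues are the remaining 8 nonzero classes.

3,5,6,7,10,11,12,14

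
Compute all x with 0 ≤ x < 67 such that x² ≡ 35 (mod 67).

13, 54

Since 67 ≡ 3 (mod 4), a square root of 35 is 35^((67+1)/4) = 35^17 mod 67.
Repeated squaring: 35^2≡19, 35^4≡26, 35^8≡6, 35^16≡36 (mod 67).
35^17 = 35^(16+1) ≡ 54 (mod 67).
Check: 54² = 2916 ≡ 35 (mod 67). The two roots are 13 and 54.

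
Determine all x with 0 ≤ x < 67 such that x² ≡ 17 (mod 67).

Since 67 ≡ 3 (mod 4), a square root of 17 is 17^((67+1)/4) = 17^17 mod 67.
Repeated squaring: 17^2≡21, 17^4≡39, 17^8≡47, 17^16≡65 (mod 67).
17^17 = 17^(16+1) ≡ 33 (mod 67).
Check: 33² = 1089 ≡ 17 (mod 67). The two roots are 33 and 34.

33, 34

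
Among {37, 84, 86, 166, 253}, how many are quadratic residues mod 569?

2

(37/569) = -1 → non-residue.
(84/569) = -1 → non-residue.
(86/569) = +1 → QR.
(166/569) = -1 → non-residue.
(253/569) = +1 → QR.
Total quadratic residues among the 5: 2.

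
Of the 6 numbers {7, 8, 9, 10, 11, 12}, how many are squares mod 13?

(7/13) = -1 → non-residue.
(8/13) = -1 → non-residue.
(9/13) = +1 → QR.
(10/13) = +1 → QR.
(11/13) = -1 → non-residue.
(12/13) = +1 → QR.
Total quadratic residues among the 6: 3.

3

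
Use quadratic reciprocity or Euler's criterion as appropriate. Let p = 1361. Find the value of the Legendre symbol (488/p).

Pull out 2^3: since 1361 ≡ 1 (mod 8), (2/1361) = +1, so (2/1361)^3 = +1.
Reciprocity: 61 ≡ 1 and 1361 ≡ 1 (mod 4), so (61/1361) = +(1361/61).
Reduce top mod 61: now compute (19/61).
Reciprocity: 19 ≡ 3 and 61 ≡ 1 (mod 4), so (19/61) = +(61/19).
Reduce top mod 19: now compute (4/19).
Pull out 2^2: since 19 ≡ 3 (mod 8), (2/19) = -1, so (2/19)^2 = +1.
Reached (1/19) = 1. Collecting the sign flips along the way, the symbol is +1.

1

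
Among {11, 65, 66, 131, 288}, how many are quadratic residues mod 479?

(11/479) = +1 → QR.
(65/479) = -1 → non-residue.
(66/479) = +1 → QR.
(131/479) = +1 → QR.
(288/479) = +1 → QR.
Total quadratic residues among the 5: 4.

4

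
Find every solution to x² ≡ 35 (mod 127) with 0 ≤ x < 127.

Since 127 ≡ 3 (mod 4), a square root of 35 is 35^((127+1)/4) = 35^32 mod 127.
Repeated squaring: 35^2≡82, 35^4≡120, 35^8≡49, 35^16≡115, 35^32≡17 (mod 127).
35^32 = 35^(32) ≡ 17 (mod 127).
Check: 17² = 289 ≡ 35 (mod 127). The two roots are 17 and 110.

17, 110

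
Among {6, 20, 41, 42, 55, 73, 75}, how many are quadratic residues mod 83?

2

(6/83) = -1 → non-residue.
(20/83) = -1 → non-residue.
(41/83) = +1 → QR.
(42/83) = -1 → non-residue.
(55/83) = -1 → non-residue.
(73/83) = -1 → non-residue.
(75/83) = +1 → QR.
Total quadratic residues among the 7: 2.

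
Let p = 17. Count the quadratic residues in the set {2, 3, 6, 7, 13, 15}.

(2/17) = +1 → QR.
(3/17) = -1 → non-residue.
(6/17) = -1 → non-residue.
(7/17) = -1 → non-residue.
(13/17) = +1 → QR.
(15/17) = +1 → QR.
Total quadratic residues among the 6: 3.

3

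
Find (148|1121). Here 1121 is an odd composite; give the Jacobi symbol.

Pull out 2^2: since 1121 ≡ 1 (mod 8), (2/1121) = +1, so (2/1121)^2 = +1.
Reciprocity: 37 ≡ 1 and 1121 ≡ 1 (mod 4), so (37/1121) = +(1121/37).
Reduce top mod 37: now compute (11/37).
Reciprocity: 11 ≡ 3 and 37 ≡ 1 (mod 4), so (11/37) = +(37/11).
Reduce top mod 11: now compute (4/11).
Pull out 2^2: since 11 ≡ 3 (mod 8), (2/11) = -1, so (2/11)^2 = +1.
Reached (1/11) = 1. Collecting the sign flips along the way, the symbol is +1.

1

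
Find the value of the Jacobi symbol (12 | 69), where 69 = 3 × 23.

0

Pull out 2^2: since 69 ≡ 5 (mod 8), (2/69) = -1, so (2/69)^2 = +1.
Reciprocity: 3 ≡ 3 and 69 ≡ 1 (mod 4), so (3/69) = +(69/3).
Reduce top mod 3: now compute (0/3).
Top reduces to 0: gcd > 1, so the symbol is 0.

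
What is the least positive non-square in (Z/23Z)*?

5

(2/23) = +1, so 2 is a residue.
(3/23) = +1, so 3 is a residue.
(4/23) = +1, so 4 is a residue.
(5/23) = −1, so 5 is the smallest positive non-residue mod 23.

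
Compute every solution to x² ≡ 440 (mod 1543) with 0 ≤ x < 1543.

675, 868

Since 1543 ≡ 3 (mod 4), a square root of 440 is 440^((1543+1)/4) = 440^386 mod 1543.
Repeated squaring: 440^2≡725, 440^4≡1005, 440^8≡903, 440^16≡705, 440^32≡179, 440^64≡1181, 440^128≡1432, 440^256≡1520 (mod 1543).
440^386 = 440^(256+128+2) ≡ 868 (mod 1543).
Check: 868² = 753424 ≡ 440 (mod 1543). The two roots are 675 and 868.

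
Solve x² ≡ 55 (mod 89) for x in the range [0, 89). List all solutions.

89 ≡ 1 (mod 4), so we find a root by search.
Trying successive values, 12² = 144 ≡ 55 (mod 89). The other root is 89 − 12 = 77.

12, 77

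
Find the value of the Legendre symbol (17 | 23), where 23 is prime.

-1

Reciprocity: 17 ≡ 1 and 23 ≡ 3 (mod 4), so (17/23) = +(23/17).
Reduce top mod 17: now compute (6/17).
Pull out 2: since 17 ≡ 1 (mod 8), (2/17) = +1.
Reciprocity: 3 ≡ 3 and 17 ≡ 1 (mod 4), so (3/17) = +(17/3).
Reduce top mod 3: now compute (2/3).
Pull out 2: since 3 ≡ 3 (mod 8), (2/3) = -1.
Reached (1/3) = 1. Collecting the sign flips along the way, the symbol is -1.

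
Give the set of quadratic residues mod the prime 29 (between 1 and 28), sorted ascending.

1,4,5,6,7,9,13,16,20,22,23,24,25,28

Square k = 1,…,14 (k and 29−k give the same square):
1²=1, 2²=4, 3²=9, 4²=16, 5²=25, 6²≡7, 7²≡20, 8²≡6, 9²≡23, 10²≡13, 11²≡5, 12²≡28, 13²≡24, 14²≡22 (mod 29).
So the quadratic residues mod 29 are {1, 4, 5, 6, 7, 9, 13, 16, 20, 22, 23, 24, 25, 28}.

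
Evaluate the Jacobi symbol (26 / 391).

1

Pull out 2: since 391 ≡ 7 (mod 8), (2/391) = +1.
Reciprocity: 13 ≡ 1 and 391 ≡ 3 (mod 4), so (13/391) = +(391/13).
Reduce top mod 13: now compute (1/13).
Reached (1/13) = 1. Collecting the sign flips along the way, the symbol is +1.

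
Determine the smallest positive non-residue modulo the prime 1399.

(2/1399) = +1, so 2 is a residue.
(3/1399) = −1, so 3 is the smallest positive non-residue mod 1399.

3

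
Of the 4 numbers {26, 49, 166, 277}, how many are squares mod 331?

(26/331) = +1 → QR.
(49/331) = +1 → QR.
(166/331) = -1 → non-residue.
(277/331) = -1 → non-residue.
Total quadratic residues among the 4: 2.

2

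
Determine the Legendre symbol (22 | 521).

Pull out 2: since 521 ≡ 1 (mod 8), (2/521) = +1.
Reciprocity: 11 ≡ 3 and 521 ≡ 1 (mod 4), so (11/521) = +(521/11).
Reduce top mod 11: now compute (4/11).
Pull out 2^2: since 11 ≡ 3 (mod 8), (2/11) = -1, so (2/11)^2 = +1.
Reached (1/11) = 1. Collecting the sign flips along the way, the symbol is +1.

1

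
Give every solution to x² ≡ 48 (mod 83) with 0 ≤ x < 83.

Since 83 ≡ 3 (mod 4), a square root of 48 is 48^((83+1)/4) = 48^21 mod 83.
Repeated squaring: 48^2≡63, 48^4≡68, 48^8≡59, 48^16≡78 (mod 83).
48^21 = 48^(16+4+1) ≡ 31 (mod 83).
Check: 31² = 961 ≡ 48 (mod 83). The two roots are 31 and 52.

31, 52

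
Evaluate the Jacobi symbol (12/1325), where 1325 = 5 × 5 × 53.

-1

Pull out 2^2: since 1325 ≡ 5 (mod 8), (2/1325) = -1, so (2/1325)^2 = +1.
Reciprocity: 3 ≡ 3 and 1325 ≡ 1 (mod 4), so (3/1325) = +(1325/3).
Reduce top mod 3: now compute (2/3).
Pull out 2: since 3 ≡ 3 (mod 8), (2/3) = -1.
Reached (1/3) = 1. Collecting the sign flips along the way, the symbol is -1.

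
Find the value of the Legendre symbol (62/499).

-1

Pull out 2: since 499 ≡ 3 (mod 8), (2/499) = -1.
Reciprocity: 31 ≡ 3 and 499 ≡ 3 (mod 4), so (31/499) = −(499/31).
Reduce top mod 31: now compute (3/31).
Reciprocity: 3 ≡ 3 and 31 ≡ 3 (mod 4), so (3/31) = −(31/3).
Reduce top mod 3: now compute (1/3).
Reached (1/3) = 1. Collecting the sign flips along the way, the symbol is -1.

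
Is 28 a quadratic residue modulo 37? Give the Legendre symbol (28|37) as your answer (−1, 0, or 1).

1

Euler's criterion: (28/37) ≡ 28^18 (mod 37).
28^2 ≡ 7 (mod 37)
28^4 ≡ 12 (mod 37)
28^8 ≡ 33 (mod 37)
28^16 ≡ 16 (mod 37)
28^18 = 28^(16+2) ≡ 1 (mod 37).
Result is 1, so (28/37) = 1.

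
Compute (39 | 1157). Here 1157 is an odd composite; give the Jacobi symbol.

Reciprocity: 39 ≡ 3 and 1157 ≡ 1 (mod 4), so (39/1157) = +(1157/39).
Reduce top mod 39: now compute (26/39).
Pull out 2: since 39 ≡ 7 (mod 8), (2/39) = +1.
Reciprocity: 13 ≡ 1 and 39 ≡ 3 (mod 4), so (13/39) = +(39/13).
Reduce top mod 13: now compute (0/13).
Top reduces to 0: gcd > 1, so the symbol is 0.

0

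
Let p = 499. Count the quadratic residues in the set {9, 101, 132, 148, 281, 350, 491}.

(9/499) = +1 → QR.
(101/499) = +1 → QR.
(132/499) = +1 → QR.
(148/499) = -1 → non-residue.
(281/499) = +1 → QR.
(350/499) = +1 → QR.
(491/499) = +1 → QR.
Total quadratic residues among the 7: 6.

6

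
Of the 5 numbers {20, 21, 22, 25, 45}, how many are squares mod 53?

(20/53) = -1 → non-residue.
(21/53) = -1 → non-residue.
(22/53) = -1 → non-residue.
(25/53) = +1 → QR.
(45/53) = -1 → non-residue.
Total quadratic residues among the 5: 1.

1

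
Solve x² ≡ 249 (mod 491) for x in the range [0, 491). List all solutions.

52, 439

Since 491 ≡ 3 (mod 4), a square root of 249 is 249^((491+1)/4) = 249^123 mod 491.
Repeated squaring: 249^2≡135, 249^4≡58, 249^8≡418, 249^16≡419, 249^32≡274, 249^64≡444 (mod 491).
249^123 = 249^(64+32+16+8+2+1) ≡ 52 (mod 491).
Check: 52² = 2704 ≡ 249 (mod 491). The two roots are 52 and 439.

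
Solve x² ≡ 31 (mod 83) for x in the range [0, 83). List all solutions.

23, 60

Since 83 ≡ 3 (mod 4), a square root of 31 is 31^((83+1)/4) = 31^21 mod 83.
Repeated squaring: 31^2≡48, 31^4≡63, 31^8≡68, 31^16≡59 (mod 83).
31^21 = 31^(16+4+1) ≡ 23 (mod 83).
Check: 23² = 529 ≡ 31 (mod 83). The two roots are 23 and 60.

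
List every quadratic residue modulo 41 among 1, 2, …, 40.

Square k = 1,…,20 (k and 41−k give the same square):
1²=1, 2²=4, 3²=9, 4²=16, 5²=25, 6²=36, 7²≡8, 8²≡23, 9²≡40, 10²≡18, 11²≡39, 12²≡21, 13²≡5, 14²≡32, 15²≡20, 16²≡10, 17²≡2, 18²≡37, 19²≡33, 20²≡31 (mod 41).
So the quadratic residues mod 41 are {1, 2, 4, 5, 8, 9, 10, 16, 18, 20, 21, 23, 25, 31, 32, 33, 36, 37, 39, 40}.

1,2,4,5,8,9,10,16,18,20,21,23,25,31,32,33,36,37,39,40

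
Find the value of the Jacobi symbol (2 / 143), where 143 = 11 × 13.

Pull out 2: since 143 ≡ 7 (mod 8), (2/143) = +1.
Reached (1/143) = 1. Collecting the sign flips along the way, the symbol is +1.

1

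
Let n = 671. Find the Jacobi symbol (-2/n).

-1

First reduce: -2 ≡ 669 (mod 671).
Reciprocity: 669 ≡ 1 and 671 ≡ 3 (mod 4), so (669/671) = +(671/669).
Reduce top mod 669: now compute (2/669).
Pull out 2: since 669 ≡ 5 (mod 8), (2/669) = -1.
Reached (1/669) = 1. Collecting the sign flips along the way, the symbol is -1.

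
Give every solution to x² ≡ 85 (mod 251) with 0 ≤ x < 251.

Since 251 ≡ 3 (mod 4), a square root of 85 is 85^((251+1)/4) = 85^63 mod 251.
Repeated squaring: 85^2≡197, 85^4≡155, 85^8≡180, 85^16≡21, 85^32≡190 (mod 251).
85^63 = 85^(32+16+8+4+2+1) ≡ 218 (mod 251).
Check: 218² = 47524 ≡ 85 (mod 251). The two roots are 33 and 218.

33, 218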